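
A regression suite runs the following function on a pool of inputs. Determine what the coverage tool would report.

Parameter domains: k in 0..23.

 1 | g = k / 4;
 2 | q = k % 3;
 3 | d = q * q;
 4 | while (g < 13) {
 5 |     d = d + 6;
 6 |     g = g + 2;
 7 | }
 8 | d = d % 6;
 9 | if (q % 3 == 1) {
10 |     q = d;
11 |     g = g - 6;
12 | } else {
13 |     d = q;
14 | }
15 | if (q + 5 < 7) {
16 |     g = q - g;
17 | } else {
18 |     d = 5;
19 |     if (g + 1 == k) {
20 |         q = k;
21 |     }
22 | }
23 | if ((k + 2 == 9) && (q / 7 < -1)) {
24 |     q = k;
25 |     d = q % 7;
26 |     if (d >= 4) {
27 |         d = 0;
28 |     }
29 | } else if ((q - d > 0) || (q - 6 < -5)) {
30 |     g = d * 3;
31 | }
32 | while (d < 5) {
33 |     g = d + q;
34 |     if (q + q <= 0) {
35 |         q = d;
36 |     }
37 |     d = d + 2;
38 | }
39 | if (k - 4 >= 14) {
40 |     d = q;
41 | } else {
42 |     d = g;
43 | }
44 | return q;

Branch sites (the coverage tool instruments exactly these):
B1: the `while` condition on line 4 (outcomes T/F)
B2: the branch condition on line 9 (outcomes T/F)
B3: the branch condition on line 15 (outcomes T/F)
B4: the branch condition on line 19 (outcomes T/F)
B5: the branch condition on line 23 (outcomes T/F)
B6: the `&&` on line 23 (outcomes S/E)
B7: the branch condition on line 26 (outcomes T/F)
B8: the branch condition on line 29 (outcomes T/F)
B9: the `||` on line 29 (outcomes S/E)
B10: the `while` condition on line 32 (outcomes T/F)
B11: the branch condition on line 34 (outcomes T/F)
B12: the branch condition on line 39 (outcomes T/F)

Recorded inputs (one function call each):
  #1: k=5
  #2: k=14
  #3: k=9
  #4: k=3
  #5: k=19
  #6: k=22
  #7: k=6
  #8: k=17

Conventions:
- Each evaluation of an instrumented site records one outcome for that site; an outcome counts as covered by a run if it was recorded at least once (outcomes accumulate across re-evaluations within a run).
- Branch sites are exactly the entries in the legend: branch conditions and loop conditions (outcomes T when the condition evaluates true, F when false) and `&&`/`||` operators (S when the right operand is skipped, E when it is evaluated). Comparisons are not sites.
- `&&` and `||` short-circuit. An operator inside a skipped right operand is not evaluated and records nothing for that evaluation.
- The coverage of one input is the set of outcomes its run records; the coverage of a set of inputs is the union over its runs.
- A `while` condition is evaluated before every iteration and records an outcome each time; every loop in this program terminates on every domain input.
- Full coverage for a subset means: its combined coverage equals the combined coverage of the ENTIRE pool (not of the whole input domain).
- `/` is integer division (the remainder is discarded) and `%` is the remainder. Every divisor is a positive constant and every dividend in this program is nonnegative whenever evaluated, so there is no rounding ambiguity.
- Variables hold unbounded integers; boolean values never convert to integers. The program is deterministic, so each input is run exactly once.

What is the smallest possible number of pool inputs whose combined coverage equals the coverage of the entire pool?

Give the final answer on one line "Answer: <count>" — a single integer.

input #1, k=5: events B1->T, B1->T, B1->T, B1->T, B1->T, B1->T, B1->F, B2->F, B3->F, B4->F, B6->S, B5->F, B9->E, B8->F, ...; outcomes B1=T, B1=F, B2=F, B3=F, B4=F, B5=F, B6=S, B8=F, B9=E, B10=F, B12=F
input #2, k=14: events B1->T, B1->T, B1->T, B1->T, B1->T, B1->F, B2->F, B3->F, B4->T, B6->S, B5->F, B9->S, B8->T, B10->F, ...; outcomes B1=T, B1=F, B2=F, B3=F, B4=T, B5=F, B6=S, B8=T, B9=S, B10=F, B12=F
input #3, k=9: events B1->T, B1->T, B1->T, B1->T, B1->T, B1->T, B1->F, B2->F, B3->T, B6->S, B5->F, B9->E, B8->T, B10->T, ...; outcomes B1=T, B1=F, B2=F, B3=T, B5=F, B6=S, B8=T, B9=E, B10=T, B10=F, B11=T, B11=F, B12=F
input #4, k=3: events B1->T, B1->T, B1->T, B1->T, B1->T, B1->T, B1->T, B1->F, B2->F, B3->T, B6->S, B5->F, B9->E, B8->T, ...; outcomes B1=T, B1=F, B2=F, B3=T, B5=F, B6=S, B8=T, B9=E, B10=T, B10=F, B11=T, B11=F, B12=F
input #5, k=19: events B1->T, B1->T, B1->T, B1->T, B1->T, B1->F, B2->T, B3->T, B6->S, B5->F, B9->E, B8->F, B10->T, B11->F, ...; outcomes B1=T, B1=F, B2=T, B3=T, B5=F, B6=S, B8=F, B9=E, B10=T, B10=F, B11=F, B12=T
input #6, k=22: events B1->T, B1->T, B1->T, B1->T, B1->F, B2->T, B3->T, B6->S, B5->F, B9->E, B8->F, B10->T, B11->F, B10->T, ...; outcomes B1=T, B1=F, B2=T, B3=T, B5=F, B6=S, B8=F, B9=E, B10=T, B10=F, B11=F, B12=T
input #7, k=6: events B1->T, B1->T, B1->T, B1->T, B1->T, B1->T, B1->F, B2->F, B3->T, B6->S, B5->F, B9->E, B8->T, B10->T, ...; outcomes B1=T, B1=F, B2=F, B3=T, B5=F, B6=S, B8=T, B9=E, B10=T, B10=F, B11=T, B11=F, B12=F
input #8, k=17: events B1->T, B1->T, B1->T, B1->T, B1->T, B1->F, B2->F, B3->F, B4->F, B6->S, B5->F, B9->E, B8->F, B10->F, ...; outcomes B1=T, B1=F, B2=F, B3=F, B4=F, B5=F, B6=S, B8=F, B9=E, B10=F, B12=F
pool-wide coverage (20 outcomes): B1=T, B1=F, B2=T, B2=F, B3=T, B3=F, B4=T, B4=F, B5=F, B6=S, B8=T, B8=F, B9=S, B9=E, B10=T, B10=F, B11=T, B11=F, B12=T, B12=F
checked all size-1 subsets: none covers 20 outcomes (max 13/20)
checked all size-2 subsets: none covers 20 outcomes (max 18/20)
checked all size-3 subsets: none covers 20 outcomes (max 19/20)
at size 4, {1, 2, 3, 5} reaches all 20 outcomes; every lexicographically earlier size-4 subset fails

Answer: 4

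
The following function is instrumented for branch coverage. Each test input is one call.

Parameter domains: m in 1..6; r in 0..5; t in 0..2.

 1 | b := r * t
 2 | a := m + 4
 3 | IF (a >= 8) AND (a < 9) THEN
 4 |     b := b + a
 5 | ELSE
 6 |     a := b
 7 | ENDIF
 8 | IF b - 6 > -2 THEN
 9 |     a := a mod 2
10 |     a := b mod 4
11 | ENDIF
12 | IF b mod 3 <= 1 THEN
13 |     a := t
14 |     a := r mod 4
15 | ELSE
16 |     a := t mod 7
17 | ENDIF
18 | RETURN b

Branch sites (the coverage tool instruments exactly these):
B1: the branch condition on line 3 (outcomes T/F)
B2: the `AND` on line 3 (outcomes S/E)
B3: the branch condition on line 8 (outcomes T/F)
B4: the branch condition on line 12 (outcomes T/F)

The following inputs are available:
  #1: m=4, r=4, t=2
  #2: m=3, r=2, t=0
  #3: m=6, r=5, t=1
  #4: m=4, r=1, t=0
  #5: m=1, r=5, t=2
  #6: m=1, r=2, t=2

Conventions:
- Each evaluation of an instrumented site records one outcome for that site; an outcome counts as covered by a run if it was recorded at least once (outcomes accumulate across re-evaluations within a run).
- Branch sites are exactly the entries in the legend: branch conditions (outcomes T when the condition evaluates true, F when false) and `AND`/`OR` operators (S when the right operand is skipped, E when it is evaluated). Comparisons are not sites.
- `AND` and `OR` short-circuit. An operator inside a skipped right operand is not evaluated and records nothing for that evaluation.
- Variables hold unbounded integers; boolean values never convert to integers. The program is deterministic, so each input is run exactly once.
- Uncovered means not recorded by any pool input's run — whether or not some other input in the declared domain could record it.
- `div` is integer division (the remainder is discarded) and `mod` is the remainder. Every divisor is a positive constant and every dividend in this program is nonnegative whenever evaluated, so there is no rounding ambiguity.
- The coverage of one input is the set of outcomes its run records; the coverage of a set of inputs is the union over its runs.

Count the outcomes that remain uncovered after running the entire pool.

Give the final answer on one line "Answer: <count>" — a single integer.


test 1 (m=4, r=4, t=2) hits B1=T, B2=E, B3=T, B4=T
test 2 (m=3, r=2, t=0) hits B1=F, B2=S, B3=F, B4=T
test 3 (m=6, r=5, t=1) hits B1=F, B2=E, B3=T, B4=F
test 4 (m=4, r=1, t=0) hits B1=T, B2=E, B3=T, B4=F
test 5 (m=1, r=5, t=2) hits B1=F, B2=S, B3=T, B4=T
test 6 (m=1, r=2, t=2) hits B1=F, B2=S, B3=F, B4=T
union over the pool: B1=T, B1=F, B2=S, B2=E, B3=T, B3=F, B4=T, B4=F
uncovered (0 of 8): none
Answer: 0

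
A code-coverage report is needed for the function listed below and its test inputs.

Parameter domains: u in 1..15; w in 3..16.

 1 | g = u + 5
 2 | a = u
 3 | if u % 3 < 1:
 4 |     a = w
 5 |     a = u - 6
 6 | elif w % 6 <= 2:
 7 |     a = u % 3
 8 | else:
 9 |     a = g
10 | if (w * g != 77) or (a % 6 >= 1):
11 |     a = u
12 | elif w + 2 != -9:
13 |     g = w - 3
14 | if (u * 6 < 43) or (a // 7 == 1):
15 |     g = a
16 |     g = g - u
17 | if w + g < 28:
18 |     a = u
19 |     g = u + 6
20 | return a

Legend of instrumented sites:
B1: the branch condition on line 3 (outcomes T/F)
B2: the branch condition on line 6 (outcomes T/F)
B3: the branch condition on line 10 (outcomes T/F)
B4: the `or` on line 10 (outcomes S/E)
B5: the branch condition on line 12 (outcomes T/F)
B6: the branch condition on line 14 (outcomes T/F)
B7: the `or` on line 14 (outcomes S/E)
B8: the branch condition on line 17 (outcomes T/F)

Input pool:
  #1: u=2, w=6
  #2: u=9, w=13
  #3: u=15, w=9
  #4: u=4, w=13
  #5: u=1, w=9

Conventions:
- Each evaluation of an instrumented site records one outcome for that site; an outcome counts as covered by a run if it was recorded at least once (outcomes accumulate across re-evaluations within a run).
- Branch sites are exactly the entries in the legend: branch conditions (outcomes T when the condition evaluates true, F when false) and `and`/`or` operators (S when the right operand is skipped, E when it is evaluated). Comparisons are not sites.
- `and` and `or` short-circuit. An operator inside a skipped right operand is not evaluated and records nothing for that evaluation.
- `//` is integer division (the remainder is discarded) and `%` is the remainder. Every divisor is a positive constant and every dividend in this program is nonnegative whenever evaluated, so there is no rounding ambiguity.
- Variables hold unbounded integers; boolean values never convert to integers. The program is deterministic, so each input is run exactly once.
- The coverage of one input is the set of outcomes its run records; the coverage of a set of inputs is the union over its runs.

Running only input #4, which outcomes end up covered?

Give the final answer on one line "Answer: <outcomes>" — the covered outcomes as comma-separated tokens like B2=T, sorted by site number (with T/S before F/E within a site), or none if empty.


Simulating input #4 (u=4, w=13) step by step:
  B1->F, B2->T, B4->S, B3->T, B7->S, B6->T, B8->T
deduplicating events, the covered set is: B1=F, B2=T, B3=T, B4=S, B6=T, B7=S, B8=T
Answer: B1=F, B2=T, B3=T, B4=S, B6=T, B7=S, B8=T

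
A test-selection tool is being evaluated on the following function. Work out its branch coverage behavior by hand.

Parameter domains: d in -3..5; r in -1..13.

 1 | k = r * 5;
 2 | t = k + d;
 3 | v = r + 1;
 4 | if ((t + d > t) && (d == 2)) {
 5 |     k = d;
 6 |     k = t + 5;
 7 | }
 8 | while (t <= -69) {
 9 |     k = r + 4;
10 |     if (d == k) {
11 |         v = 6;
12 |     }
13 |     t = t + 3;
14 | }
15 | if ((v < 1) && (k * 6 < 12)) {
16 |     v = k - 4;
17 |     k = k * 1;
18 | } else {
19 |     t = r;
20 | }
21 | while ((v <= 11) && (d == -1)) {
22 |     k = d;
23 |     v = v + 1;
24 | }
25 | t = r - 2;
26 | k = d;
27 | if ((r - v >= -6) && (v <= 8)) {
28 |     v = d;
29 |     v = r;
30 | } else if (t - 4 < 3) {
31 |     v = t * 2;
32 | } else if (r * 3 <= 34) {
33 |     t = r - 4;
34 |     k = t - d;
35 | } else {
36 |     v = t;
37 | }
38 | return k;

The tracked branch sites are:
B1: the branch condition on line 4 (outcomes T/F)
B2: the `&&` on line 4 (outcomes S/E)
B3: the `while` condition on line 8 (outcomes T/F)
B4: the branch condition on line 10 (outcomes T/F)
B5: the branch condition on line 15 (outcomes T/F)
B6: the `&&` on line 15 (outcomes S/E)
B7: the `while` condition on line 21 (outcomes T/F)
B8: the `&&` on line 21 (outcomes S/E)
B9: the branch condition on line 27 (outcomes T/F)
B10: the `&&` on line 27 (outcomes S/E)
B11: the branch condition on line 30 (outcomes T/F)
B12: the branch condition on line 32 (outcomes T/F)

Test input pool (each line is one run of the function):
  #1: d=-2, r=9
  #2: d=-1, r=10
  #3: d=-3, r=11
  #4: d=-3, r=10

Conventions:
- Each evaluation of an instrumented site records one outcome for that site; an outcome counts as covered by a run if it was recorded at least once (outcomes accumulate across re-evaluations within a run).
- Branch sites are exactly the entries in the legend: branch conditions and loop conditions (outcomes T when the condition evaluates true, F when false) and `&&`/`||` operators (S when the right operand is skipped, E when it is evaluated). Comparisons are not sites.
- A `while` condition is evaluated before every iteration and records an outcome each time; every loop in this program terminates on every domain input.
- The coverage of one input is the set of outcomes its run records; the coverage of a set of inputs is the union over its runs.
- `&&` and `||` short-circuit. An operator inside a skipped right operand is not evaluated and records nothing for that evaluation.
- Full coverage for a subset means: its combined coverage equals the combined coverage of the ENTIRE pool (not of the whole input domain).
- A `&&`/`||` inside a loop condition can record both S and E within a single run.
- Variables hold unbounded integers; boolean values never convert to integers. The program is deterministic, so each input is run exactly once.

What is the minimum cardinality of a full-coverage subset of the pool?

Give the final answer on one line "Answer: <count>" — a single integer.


run #1 (d=-2, r=9) runs B2->S, B1->F, B3->F, B6->S, B5->F, B8->E, B7->F, B10->E, B9->F, B11->F, B12->T; records B1=F, B2=S, B3=F, B5=F, B6=S, B7=F, B8=E, B9=F, B10=E, B11=F, B12=T
run #2 (d=-1, r=10) runs B2->S, B1->F, B3->F, B6->S, B5->F, B8->E, B7->T, B8->S, B7->F, B10->E, B9->F, B11->F, B12->T; records B1=F, B2=S, B3=F, B5=F, B6=S, B7=T, B7=F, B8=S, B8=E, B9=F, B10=E, B11=F, B12=T
run #3 (d=-3, r=11) runs B2->S, B1->F, B3->F, B6->S, B5->F, B8->S, B7->F, B10->E, B9->F, B11->F, B12->T; records B1=F, B2=S, B3=F, B5=F, B6=S, B7=F, B8=S, B9=F, B10=E, B11=F, B12=T
run #4 (d=-3, r=10) runs B2->S, B1->F, B3->F, B6->S, B5->F, B8->E, B7->F, B10->E, B9->F, B11->F, B12->T; records B1=F, B2=S, B3=F, B5=F, B6=S, B7=F, B8=E, B9=F, B10=E, B11=F, B12=T
the full pool covers 13 outcomes: B1=F, B2=S, B3=F, B5=F, B6=S, B7=T, B7=F, B8=S, B8=E, B9=F, B10=E, B11=F, B12=T
the canonical winner is {2}: size 1, full 13-outcome coverage, earliest index list among size-1 covers
Answer: 1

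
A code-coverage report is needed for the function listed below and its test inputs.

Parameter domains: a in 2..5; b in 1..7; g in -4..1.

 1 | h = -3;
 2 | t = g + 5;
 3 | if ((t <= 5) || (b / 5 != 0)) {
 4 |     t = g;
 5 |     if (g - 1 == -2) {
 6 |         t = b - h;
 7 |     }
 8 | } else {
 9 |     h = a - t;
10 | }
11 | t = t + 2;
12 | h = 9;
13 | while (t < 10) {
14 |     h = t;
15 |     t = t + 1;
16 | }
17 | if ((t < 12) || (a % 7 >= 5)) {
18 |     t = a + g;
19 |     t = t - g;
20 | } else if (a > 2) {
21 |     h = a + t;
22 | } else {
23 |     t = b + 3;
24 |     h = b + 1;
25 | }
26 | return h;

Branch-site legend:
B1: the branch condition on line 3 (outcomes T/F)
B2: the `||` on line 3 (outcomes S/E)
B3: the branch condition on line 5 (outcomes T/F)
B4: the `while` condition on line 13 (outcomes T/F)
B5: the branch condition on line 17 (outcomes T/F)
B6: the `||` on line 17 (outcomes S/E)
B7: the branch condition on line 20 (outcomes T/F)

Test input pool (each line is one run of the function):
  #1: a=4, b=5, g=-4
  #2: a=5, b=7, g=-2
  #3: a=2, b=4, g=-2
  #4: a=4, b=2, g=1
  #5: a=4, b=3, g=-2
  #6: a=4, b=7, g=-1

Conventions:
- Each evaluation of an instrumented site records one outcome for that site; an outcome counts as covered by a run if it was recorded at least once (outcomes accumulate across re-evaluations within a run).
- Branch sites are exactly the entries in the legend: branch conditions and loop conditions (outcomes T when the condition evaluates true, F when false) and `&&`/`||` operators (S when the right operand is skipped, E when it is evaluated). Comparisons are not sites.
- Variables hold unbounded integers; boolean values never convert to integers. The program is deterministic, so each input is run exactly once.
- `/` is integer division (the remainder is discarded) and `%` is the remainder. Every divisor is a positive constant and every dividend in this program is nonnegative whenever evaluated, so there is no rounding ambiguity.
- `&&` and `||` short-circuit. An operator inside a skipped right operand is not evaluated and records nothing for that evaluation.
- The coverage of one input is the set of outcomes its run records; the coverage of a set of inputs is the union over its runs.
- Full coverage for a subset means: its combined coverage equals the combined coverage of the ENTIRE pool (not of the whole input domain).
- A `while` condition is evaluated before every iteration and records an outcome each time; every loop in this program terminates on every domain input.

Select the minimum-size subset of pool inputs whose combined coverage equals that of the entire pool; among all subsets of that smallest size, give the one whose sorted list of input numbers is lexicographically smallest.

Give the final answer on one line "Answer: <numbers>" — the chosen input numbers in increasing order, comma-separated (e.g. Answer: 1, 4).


test 1 (a=4, b=5, g=-4) fires B2->S, B1->T, B3->F, B4->T, B4->T, B4->T, B4->T, B4->T, B4->T, B4->T, B4->T, B4->T, B4->T, B4->T, ...; hits B1=T, B2=S, B3=F, B4=T, B4=F, B5=T, B6=S
test 2 (a=5, b=7, g=-2) fires B2->S, B1->T, B3->F, B4->T, B4->T, B4->T, B4->T, B4->T, B4->T, B4->T, B4->T, B4->T, B4->T, B4->F, ...; hits B1=T, B2=S, B3=F, B4=T, B4=F, B5=T, B6=S
test 3 (a=2, b=4, g=-2) fires B2->S, B1->T, B3->F, B4->T, B4->T, B4->T, B4->T, B4->T, B4->T, B4->T, B4->T, B4->T, B4->T, B4->F, ...; hits B1=T, B2=S, B3=F, B4=T, B4=F, B5=T, B6=S
test 4 (a=4, b=2, g=1) fires B2->E, B1->F, B4->T, B4->T, B4->F, B6->S, B5->T; hits B1=F, B2=E, B4=T, B4=F, B5=T, B6=S
test 5 (a=4, b=3, g=-2) fires B2->S, B1->T, B3->F, B4->T, B4->T, B4->T, B4->T, B4->T, B4->T, B4->T, B4->T, B4->T, B4->T, B4->F, ...; hits B1=T, B2=S, B3=F, B4=T, B4=F, B5=T, B6=S
test 6 (a=4, b=7, g=-1) fires B2->S, B1->T, B3->T, B4->F, B6->E, B5->F, B7->T; hits B1=T, B2=S, B3=T, B4=F, B5=F, B6=E, B7=T
union over all inputs: B1=T, B1=F, B2=S, B2=E, B3=T, B3=F, B4=T, B4=F, B5=T, B5=F, B6=S, B6=E, B7=T (13 outcomes)
size 1 is not enough: best union over all size-1 subsets is 7/13
size 2 is not enough: best union over all size-2 subsets is 12/13
at size 3, {1, 4, 6} reaches all 13 outcomes; every lexicographically earlier size-3 subset fails
Answer: 1, 4, 6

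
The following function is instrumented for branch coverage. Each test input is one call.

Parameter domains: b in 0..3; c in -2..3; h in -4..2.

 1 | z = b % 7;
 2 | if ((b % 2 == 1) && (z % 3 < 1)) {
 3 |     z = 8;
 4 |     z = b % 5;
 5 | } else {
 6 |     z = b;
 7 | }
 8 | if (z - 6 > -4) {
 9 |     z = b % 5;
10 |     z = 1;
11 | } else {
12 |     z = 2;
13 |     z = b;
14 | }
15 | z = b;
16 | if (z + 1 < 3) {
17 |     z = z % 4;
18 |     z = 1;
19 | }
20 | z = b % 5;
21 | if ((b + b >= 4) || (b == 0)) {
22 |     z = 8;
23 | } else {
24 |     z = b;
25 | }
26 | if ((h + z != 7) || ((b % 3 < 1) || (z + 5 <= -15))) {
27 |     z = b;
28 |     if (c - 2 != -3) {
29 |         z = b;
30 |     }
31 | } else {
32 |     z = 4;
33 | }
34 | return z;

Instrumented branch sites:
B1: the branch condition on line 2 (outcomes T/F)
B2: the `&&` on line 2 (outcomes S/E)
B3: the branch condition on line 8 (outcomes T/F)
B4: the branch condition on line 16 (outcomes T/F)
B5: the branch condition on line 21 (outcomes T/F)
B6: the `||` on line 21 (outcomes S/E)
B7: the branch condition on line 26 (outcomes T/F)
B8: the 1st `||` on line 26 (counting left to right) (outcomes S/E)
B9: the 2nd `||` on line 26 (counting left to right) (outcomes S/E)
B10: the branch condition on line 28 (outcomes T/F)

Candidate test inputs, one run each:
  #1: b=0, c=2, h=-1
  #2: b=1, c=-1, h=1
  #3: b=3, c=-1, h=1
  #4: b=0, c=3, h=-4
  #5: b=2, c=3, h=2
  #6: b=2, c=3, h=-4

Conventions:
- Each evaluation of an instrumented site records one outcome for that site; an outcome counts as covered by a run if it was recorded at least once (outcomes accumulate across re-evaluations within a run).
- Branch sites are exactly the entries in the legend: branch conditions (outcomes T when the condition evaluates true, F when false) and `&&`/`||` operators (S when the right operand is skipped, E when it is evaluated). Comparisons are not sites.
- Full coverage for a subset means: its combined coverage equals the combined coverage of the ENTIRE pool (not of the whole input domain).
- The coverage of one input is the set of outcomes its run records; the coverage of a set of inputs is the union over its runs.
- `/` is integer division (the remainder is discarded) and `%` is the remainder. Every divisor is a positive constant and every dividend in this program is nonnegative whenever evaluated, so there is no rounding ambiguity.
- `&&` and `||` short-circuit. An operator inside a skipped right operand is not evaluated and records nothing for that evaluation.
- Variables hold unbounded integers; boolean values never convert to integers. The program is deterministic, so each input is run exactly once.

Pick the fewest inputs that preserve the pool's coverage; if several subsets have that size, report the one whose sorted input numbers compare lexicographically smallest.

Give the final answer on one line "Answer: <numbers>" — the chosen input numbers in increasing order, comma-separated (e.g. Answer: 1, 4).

input #1, b=0, c=2, h=-1: events B2->S, B1->F, B3->F, B4->T, B6->E, B5->T, B8->E, B9->S, B7->T, B10->T; outcomes B1=F, B2=S, B3=F, B4=T, B5=T, B6=E, B7=T, B8=E, B9=S, B10=T
input #2, b=1, c=-1, h=1: events B2->E, B1->F, B3->F, B4->T, B6->E, B5->F, B8->S, B7->T, B10->F; outcomes B1=F, B2=E, B3=F, B4=T, B5=F, B6=E, B7=T, B8=S, B10=F
input #3, b=3, c=-1, h=1: events B2->E, B1->T, B3->T, B4->F, B6->S, B5->T, B8->S, B7->T, B10->F; outcomes B1=T, B2=E, B3=T, B4=F, B5=T, B6=S, B7=T, B8=S, B10=F
input #4, b=0, c=3, h=-4: events B2->S, B1->F, B3->F, B4->T, B6->E, B5->T, B8->S, B7->T, B10->T; outcomes B1=F, B2=S, B3=F, B4=T, B5=T, B6=E, B7=T, B8=S, B10=T
input #5, b=2, c=3, h=2: events B2->S, B1->F, B3->F, B4->F, B6->S, B5->T, B8->S, B7->T, B10->T; outcomes B1=F, B2=S, B3=F, B4=F, B5=T, B6=S, B7=T, B8=S, B10=T
input #6, b=2, c=3, h=-4: events B2->S, B1->F, B3->F, B4->F, B6->S, B5->T, B8->S, B7->T, B10->T; outcomes B1=F, B2=S, B3=F, B4=F, B5=T, B6=S, B7=T, B8=S, B10=T
the full pool covers 18 outcomes: B1=T, B1=F, B2=S, B2=E, B3=T, B3=F, B4=T, B4=F, B5=T, B5=F, B6=S, B6=E, B7=T, B8=S, B8=E, B9=S, B10=T, B10=F
checked all size-1 subsets: none covers 18 outcomes (max 10/18)
checked all size-2 subsets: none covers 18 outcomes (max 17/18)
size 3: inputs {1, 2, 3} cover all 18 outcomes, and no lexicographically smaller subset of this size does

Answer: 1, 2, 3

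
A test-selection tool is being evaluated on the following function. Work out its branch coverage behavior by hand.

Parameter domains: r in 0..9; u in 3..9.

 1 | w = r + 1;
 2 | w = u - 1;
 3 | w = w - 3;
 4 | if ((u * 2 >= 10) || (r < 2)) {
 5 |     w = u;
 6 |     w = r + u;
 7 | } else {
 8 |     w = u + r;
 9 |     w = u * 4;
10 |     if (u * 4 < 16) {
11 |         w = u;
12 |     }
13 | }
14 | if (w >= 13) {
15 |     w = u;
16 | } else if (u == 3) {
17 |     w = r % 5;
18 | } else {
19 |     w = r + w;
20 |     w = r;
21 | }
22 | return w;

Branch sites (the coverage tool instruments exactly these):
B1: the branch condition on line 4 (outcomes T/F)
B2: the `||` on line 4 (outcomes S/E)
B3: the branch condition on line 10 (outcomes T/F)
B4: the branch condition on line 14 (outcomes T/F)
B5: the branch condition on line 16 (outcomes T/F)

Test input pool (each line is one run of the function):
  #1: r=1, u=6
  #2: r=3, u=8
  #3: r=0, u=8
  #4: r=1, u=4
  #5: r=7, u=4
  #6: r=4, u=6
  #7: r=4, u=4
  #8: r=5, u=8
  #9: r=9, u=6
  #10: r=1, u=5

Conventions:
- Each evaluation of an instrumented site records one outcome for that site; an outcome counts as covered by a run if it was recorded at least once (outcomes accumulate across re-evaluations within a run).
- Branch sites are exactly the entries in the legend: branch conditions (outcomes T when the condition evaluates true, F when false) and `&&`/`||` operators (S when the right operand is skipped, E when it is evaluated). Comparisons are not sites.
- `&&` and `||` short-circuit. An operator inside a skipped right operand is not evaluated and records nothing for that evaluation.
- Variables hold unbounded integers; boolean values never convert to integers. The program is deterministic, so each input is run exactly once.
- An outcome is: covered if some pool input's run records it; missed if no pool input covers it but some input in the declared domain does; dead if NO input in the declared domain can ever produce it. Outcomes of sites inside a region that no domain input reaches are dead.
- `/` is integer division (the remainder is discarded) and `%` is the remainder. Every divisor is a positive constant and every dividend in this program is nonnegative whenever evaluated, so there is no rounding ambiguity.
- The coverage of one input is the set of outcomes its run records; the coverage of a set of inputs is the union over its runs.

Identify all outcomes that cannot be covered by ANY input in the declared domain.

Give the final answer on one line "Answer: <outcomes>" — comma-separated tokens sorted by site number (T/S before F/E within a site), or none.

sweeping the full domain (70 inputs) for each outcome:
  reachable outcomes have witnesses, e.g. B1=T (e.g. r=0, u=3), B1=F (e.g. r=2, u=3), B2=S (e.g. r=0, u=5), B2=E (e.g. r=0, u=3)

Answer: none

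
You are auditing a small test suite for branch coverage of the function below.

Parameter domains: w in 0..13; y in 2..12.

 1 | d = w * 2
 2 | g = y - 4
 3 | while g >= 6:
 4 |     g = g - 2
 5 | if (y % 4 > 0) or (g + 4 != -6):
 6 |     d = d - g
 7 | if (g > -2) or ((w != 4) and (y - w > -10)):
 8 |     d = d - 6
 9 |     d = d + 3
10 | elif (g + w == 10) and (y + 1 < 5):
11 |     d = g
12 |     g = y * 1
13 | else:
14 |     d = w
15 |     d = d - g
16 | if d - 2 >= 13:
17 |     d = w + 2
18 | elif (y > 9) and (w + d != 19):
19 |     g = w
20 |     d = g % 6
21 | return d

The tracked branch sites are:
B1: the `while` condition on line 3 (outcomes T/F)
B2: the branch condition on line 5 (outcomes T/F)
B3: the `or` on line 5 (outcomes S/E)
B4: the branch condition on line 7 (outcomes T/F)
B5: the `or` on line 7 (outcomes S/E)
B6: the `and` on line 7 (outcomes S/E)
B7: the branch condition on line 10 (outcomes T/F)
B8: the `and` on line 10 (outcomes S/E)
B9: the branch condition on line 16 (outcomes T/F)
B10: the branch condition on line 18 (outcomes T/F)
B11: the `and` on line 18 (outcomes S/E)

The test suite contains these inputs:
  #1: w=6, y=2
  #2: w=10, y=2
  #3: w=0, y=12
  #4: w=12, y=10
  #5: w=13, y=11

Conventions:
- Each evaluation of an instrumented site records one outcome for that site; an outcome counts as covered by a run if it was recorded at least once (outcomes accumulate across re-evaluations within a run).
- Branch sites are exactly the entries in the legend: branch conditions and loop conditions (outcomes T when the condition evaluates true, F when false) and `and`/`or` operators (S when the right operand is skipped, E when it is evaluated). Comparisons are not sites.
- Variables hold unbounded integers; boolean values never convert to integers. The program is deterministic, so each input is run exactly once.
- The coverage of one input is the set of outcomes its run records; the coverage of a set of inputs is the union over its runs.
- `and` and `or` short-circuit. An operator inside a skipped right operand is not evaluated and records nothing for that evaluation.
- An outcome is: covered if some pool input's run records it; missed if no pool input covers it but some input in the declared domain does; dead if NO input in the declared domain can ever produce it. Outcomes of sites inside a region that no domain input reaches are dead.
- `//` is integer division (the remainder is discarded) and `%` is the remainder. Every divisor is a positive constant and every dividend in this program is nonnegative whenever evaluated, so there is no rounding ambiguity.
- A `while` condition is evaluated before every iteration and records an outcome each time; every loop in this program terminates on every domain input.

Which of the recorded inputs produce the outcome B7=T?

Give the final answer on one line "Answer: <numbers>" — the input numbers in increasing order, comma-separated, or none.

input #1 (w=6, y=2): does not record B7=T
input #2 (w=10, y=2): does not record B7=T
input #3 (w=0, y=12): does not record B7=T
input #4 (w=12, y=10): does not record B7=T
input #5 (w=13, y=11): does not record B7=T

Answer: none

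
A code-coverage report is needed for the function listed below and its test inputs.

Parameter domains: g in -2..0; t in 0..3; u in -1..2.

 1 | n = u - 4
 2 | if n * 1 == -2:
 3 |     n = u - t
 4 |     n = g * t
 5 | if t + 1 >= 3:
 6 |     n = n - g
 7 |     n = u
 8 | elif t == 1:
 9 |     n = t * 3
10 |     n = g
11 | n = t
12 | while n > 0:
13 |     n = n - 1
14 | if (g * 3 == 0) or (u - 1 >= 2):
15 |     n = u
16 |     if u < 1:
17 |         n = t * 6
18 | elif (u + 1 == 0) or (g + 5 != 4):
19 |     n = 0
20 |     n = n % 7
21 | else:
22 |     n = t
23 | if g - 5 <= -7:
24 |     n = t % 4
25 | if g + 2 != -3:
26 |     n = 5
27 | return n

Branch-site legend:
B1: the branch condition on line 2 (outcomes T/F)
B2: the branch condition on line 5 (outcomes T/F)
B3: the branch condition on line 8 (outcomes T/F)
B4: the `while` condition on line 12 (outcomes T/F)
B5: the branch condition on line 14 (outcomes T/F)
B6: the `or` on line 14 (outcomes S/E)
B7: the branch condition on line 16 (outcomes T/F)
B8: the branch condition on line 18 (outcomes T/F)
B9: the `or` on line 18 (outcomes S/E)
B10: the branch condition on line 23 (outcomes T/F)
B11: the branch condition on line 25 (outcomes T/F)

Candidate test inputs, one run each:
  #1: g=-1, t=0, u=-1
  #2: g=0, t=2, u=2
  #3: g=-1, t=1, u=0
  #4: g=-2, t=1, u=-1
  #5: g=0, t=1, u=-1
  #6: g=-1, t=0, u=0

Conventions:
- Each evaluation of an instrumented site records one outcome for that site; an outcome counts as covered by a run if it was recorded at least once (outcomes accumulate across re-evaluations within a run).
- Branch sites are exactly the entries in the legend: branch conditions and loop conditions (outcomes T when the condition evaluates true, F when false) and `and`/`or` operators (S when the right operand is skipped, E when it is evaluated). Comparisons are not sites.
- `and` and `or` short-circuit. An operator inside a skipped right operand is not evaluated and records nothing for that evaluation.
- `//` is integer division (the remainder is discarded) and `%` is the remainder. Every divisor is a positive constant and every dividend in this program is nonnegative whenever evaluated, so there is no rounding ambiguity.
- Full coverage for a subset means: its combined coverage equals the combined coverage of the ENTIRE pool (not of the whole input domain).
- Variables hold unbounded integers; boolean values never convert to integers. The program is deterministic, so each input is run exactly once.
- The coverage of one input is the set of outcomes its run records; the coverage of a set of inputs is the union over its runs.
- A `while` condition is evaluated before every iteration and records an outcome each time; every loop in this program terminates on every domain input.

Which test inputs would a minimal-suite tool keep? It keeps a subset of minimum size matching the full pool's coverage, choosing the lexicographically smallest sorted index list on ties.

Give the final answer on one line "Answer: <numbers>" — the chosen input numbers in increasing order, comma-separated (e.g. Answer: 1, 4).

#1 (g=-1, t=0, u=-1) -> covered: B1=F, B2=F, B3=F, B4=F, B5=F, B6=E, B8=T, B9=S, B10=F, B11=T
#2 (g=0, t=2, u=2) -> covered: B1=T, B2=T, B4=T, B4=F, B5=T, B6=S, B7=F, B10=F, B11=T
#3 (g=-1, t=1, u=0) -> covered: B1=F, B2=F, B3=T, B4=T, B4=F, B5=F, B6=E, B8=F, B9=E, B10=F, B11=T
#4 (g=-2, t=1, u=-1) -> covered: B1=F, B2=F, B3=T, B4=T, B4=F, B5=F, B6=E, B8=T, B9=S, B10=T, B11=T
#5 (g=0, t=1, u=-1) -> covered: B1=F, B2=F, B3=T, B4=T, B4=F, B5=T, B6=S, B7=T, B10=F, B11=T
#6 (g=-1, t=0, u=0) -> covered: B1=F, B2=F, B3=F, B4=F, B5=F, B6=E, B8=F, B9=E, B10=F, B11=T
together the pool reaches 21 outcomes: B1=T, B1=F, B2=T, B2=F, B3=T, B3=F, B4=T, B4=F, B5=T, B5=F, B6=S, B6=E, B7=T, B7=F, B8=T, B8=F, B9=S, B9=E, B10=T, B10=F, B11=T
every size-1 subset falls short of the 21 outcomes (best: 11/21)
every size-2 subset falls short of the 21 outcomes (best: 17/21)
every size-3 subset falls short of the 21 outcomes (best: 20/21)
size 4: inputs {2, 4, 5, 6} cover all 21 outcomes, and no lexicographically smaller subset of this size does

Answer: 2, 4, 5, 6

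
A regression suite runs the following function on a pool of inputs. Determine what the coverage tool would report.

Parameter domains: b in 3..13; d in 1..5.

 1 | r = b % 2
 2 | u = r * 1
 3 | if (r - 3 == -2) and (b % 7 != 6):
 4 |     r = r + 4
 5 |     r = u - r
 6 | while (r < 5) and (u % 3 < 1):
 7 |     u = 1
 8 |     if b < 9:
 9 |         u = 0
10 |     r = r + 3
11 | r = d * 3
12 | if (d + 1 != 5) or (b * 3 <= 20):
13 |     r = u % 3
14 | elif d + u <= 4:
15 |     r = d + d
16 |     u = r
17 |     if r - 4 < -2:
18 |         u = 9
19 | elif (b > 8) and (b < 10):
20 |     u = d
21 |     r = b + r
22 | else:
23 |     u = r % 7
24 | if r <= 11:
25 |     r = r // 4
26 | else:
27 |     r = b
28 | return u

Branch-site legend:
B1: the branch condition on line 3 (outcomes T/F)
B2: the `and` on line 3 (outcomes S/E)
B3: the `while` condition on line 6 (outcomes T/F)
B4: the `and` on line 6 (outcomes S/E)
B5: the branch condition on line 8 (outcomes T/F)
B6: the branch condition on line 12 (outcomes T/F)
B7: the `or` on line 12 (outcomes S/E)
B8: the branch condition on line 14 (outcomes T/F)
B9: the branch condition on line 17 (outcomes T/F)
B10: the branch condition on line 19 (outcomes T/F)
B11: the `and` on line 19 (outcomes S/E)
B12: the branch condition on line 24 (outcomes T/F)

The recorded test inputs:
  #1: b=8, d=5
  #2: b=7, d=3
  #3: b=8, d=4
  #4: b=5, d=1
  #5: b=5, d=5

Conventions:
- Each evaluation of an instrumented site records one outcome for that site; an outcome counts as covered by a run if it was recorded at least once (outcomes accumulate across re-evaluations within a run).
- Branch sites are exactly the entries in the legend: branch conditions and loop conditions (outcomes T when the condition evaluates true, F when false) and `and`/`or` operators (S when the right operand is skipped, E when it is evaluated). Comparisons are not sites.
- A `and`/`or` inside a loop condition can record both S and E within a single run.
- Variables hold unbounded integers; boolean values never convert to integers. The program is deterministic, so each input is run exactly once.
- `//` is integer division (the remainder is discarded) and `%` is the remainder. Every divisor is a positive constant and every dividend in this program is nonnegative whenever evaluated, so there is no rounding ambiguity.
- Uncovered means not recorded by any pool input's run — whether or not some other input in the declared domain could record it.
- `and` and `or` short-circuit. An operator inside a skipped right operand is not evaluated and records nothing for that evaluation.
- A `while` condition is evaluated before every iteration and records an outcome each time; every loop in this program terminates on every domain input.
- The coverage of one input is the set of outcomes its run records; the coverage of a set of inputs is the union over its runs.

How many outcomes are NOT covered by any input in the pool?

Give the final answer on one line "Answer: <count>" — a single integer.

input #1 (b=8, d=5): events B2->S, B1->F, B4->E, B3->T, B5->T, B4->E, B3->T, B5->T, B4->S, B3->F, B7->S, B6->T, B12->T; covers B1=F, B2=S, B3=T, B3=F, B4=S, B4=E, B5=T, B6=T, B7=S, B12=T
input #2 (b=7, d=3): events B2->E, B1->T, B4->E, B3->F, B7->S, B6->T, B12->T; covers B1=T, B2=E, B3=F, B4=E, B6=T, B7=S, B12=T
input #3 (b=8, d=4): events B2->S, B1->F, B4->E, B3->T, B5->T, B4->E, B3->T, B5->T, B4->S, B3->F, B7->E, B6->F, B8->T, B9->F, ...; covers B1=F, B2=S, B3=T, B3=F, B4=S, B4=E, B5=T, B6=F, B7=E, B8=T, B9=F, B12=T
input #4 (b=5, d=1): events B2->E, B1->T, B4->E, B3->F, B7->S, B6->T, B12->T; covers B1=T, B2=E, B3=F, B4=E, B6=T, B7=S, B12=T
input #5 (b=5, d=5): events B2->E, B1->T, B4->E, B3->F, B7->S, B6->T, B12->T; covers B1=T, B2=E, B3=F, B4=E, B6=T, B7=S, B12=T
union over the pool: B1=T, B1=F, B2=S, B2=E, B3=T, B3=F, B4=S, B4=E, B5=T, B6=T, B6=F, B7=S, B7=E, B8=T, B9=F, B12=T
uncovered (8 of 24): B5=F, B8=F, B9=T, B10=T, B10=F, B11=S, B11=E, B12=F

Answer: 8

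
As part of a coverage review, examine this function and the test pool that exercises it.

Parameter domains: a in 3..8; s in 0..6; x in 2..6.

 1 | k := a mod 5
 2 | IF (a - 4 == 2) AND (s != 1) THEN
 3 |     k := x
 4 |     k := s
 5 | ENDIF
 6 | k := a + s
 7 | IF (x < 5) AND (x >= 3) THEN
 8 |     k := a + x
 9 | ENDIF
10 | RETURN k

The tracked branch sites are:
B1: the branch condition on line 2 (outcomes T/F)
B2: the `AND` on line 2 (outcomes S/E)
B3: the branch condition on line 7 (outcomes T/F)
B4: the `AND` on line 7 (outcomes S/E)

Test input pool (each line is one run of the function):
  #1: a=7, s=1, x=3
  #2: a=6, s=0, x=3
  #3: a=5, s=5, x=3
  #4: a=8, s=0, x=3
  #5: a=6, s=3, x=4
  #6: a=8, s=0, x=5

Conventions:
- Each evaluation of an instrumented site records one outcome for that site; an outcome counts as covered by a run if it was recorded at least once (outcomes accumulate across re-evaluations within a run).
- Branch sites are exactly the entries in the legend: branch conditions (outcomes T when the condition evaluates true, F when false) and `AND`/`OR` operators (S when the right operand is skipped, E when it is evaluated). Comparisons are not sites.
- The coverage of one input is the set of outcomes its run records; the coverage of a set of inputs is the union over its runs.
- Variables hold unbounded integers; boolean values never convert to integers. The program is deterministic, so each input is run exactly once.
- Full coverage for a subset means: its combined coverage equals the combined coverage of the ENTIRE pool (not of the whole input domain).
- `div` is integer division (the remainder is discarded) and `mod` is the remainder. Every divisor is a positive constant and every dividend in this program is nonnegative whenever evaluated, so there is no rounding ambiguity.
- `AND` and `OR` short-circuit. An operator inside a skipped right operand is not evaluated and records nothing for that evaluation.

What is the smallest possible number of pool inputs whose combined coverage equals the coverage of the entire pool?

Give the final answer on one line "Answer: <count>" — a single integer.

run #1 (a=7, s=1, x=3) runs B2->S, B1->F, B4->E, B3->T; records B1=F, B2=S, B3=T, B4=E
run #2 (a=6, s=0, x=3) runs B2->E, B1->T, B4->E, B3->T; records B1=T, B2=E, B3=T, B4=E
run #3 (a=5, s=5, x=3) runs B2->S, B1->F, B4->E, B3->T; records B1=F, B2=S, B3=T, B4=E
run #4 (a=8, s=0, x=3) runs B2->S, B1->F, B4->E, B3->T; records B1=F, B2=S, B3=T, B4=E
run #5 (a=6, s=3, x=4) runs B2->E, B1->T, B4->E, B3->T; records B1=T, B2=E, B3=T, B4=E
run #6 (a=8, s=0, x=5) runs B2->S, B1->F, B4->S, B3->F; records B1=F, B2=S, B3=F, B4=S
together the pool reaches 8 outcomes: B1=T, B1=F, B2=S, B2=E, B3=T, B3=F, B4=S, B4=E
every size-1 subset falls short of the 8 outcomes (best: 4/8)
size 2: inputs {2, 6} cover all 8 outcomes, and no lexicographically smaller subset of this size does

Answer: 2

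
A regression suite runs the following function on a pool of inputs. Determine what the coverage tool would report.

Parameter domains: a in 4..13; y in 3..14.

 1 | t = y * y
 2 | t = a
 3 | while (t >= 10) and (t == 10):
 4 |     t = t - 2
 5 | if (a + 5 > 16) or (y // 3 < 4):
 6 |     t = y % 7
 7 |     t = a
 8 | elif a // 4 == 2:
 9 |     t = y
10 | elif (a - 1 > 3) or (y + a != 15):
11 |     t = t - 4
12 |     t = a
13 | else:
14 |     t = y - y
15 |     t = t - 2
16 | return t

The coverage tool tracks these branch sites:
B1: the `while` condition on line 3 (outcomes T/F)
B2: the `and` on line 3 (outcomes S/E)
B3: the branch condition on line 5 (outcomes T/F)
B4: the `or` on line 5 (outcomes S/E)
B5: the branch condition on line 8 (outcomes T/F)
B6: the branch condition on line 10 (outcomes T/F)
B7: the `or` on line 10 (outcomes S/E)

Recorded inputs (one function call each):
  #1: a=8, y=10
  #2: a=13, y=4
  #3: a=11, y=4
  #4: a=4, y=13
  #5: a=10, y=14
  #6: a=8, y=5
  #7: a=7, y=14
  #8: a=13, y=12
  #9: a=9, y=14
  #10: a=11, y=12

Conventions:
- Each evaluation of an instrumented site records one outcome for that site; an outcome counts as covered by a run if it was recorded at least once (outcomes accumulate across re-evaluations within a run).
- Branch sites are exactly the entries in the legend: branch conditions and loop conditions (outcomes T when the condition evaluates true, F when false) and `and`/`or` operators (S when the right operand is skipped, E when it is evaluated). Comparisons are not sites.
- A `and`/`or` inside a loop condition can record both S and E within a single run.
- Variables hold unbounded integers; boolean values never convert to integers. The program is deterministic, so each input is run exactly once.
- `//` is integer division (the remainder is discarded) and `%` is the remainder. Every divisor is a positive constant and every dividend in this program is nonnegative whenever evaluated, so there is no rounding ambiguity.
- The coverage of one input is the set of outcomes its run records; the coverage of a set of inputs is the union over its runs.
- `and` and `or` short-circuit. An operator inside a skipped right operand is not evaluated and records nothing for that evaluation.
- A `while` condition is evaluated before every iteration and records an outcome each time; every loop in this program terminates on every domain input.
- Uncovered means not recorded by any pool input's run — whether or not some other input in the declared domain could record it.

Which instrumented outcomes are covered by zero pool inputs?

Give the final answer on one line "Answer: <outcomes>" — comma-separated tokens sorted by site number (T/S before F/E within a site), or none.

input #1 (a=8, y=10): covers B1=F, B2=S, B3=T, B4=E
input #2 (a=13, y=4): covers B1=F, B2=E, B3=T, B4=S
input #3 (a=11, y=4): covers B1=F, B2=E, B3=T, B4=E
input #4 (a=4, y=13): covers B1=F, B2=S, B3=F, B4=E, B5=F, B6=T, B7=E
input #5 (a=10, y=14): covers B1=T, B1=F, B2=S, B2=E, B3=F, B4=E, B5=T
input #6 (a=8, y=5): covers B1=F, B2=S, B3=T, B4=E
input #7 (a=7, y=14): covers B1=F, B2=S, B3=F, B4=E, B5=F, B6=T, B7=S
input #8 (a=13, y=12): covers B1=F, B2=E, B3=T, B4=S
input #9 (a=9, y=14): covers B1=F, B2=S, B3=F, B4=E, B5=T
input #10 (a=11, y=12): covers B1=F, B2=E, B3=F, B4=E, B5=T
union over the pool: B1=T, B1=F, B2=S, B2=E, B3=T, B3=F, B4=S, B4=E, B5=T, B5=F, B6=T, B7=S, B7=E
uncovered (1 of 14): B6=F

Answer: B6=F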